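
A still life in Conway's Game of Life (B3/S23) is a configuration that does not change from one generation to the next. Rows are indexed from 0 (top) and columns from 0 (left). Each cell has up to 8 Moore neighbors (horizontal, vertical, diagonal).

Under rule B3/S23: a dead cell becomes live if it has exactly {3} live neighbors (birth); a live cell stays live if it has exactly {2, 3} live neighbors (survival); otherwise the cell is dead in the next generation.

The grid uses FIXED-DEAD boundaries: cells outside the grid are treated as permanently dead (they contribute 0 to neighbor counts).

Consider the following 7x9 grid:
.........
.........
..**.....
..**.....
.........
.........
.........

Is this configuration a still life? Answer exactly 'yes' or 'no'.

Compute generation 1 and compare to generation 0 (given above):
Generation 1:
.........
.........
..**.....
..**.....
.........
.........
.........
The grids are IDENTICAL -> still life.

Answer: yes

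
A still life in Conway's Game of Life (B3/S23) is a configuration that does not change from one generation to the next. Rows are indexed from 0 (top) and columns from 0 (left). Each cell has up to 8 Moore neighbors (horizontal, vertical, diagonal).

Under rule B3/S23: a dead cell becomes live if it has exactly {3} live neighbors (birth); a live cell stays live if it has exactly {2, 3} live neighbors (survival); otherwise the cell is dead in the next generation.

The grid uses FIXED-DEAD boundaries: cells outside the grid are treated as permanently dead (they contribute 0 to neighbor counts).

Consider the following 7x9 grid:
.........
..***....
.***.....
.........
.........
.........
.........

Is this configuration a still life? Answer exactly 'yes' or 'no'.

Answer: no

Derivation:
Compute generation 1 and compare to generation 0 (given above):
Generation 1:
...*.....
.*..*....
.*..*....
..*......
.........
.........
.........
Cell (0,3) differs: gen0=0 vs gen1=1 -> NOT a still life.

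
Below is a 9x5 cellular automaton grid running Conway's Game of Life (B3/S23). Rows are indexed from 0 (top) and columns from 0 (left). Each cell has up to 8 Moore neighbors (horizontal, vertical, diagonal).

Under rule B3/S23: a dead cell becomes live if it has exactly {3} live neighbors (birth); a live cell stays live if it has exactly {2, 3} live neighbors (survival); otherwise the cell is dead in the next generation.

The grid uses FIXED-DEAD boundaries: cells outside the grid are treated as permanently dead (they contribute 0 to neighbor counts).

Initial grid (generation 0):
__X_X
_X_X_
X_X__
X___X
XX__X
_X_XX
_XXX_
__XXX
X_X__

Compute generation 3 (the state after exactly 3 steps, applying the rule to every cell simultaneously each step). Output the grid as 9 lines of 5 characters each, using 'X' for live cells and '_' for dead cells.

Answer: __XX_
_X__X
XX_XX
X_X_X
X_X_X
X_XX_
___X_
_____
_____

Derivation:
Simulating step by step:
Generation 0 (given above): 22 live cells
Generation 1: 18 live cells
__XX_
_X_X_
X_XX_
X__X_
XXX_X
____X
_X___
____X
_XX__
Generation 2: 18 live cells
__XX_
_X__X
X__XX
X___X
XXX_X
X_XX_
_____
_XX__
_____
Generation 3: 18 live cells
(generation 3 grid is the final answer)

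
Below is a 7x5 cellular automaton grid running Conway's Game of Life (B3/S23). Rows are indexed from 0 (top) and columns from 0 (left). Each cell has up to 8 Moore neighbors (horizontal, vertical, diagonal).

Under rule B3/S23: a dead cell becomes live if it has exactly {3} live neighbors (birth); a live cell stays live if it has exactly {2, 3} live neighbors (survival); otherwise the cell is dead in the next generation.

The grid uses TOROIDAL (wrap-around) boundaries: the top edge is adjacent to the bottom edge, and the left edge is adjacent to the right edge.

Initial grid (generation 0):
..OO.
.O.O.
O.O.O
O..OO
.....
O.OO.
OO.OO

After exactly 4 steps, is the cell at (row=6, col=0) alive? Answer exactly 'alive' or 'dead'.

Answer: dead

Derivation:
Simulating step by step:
Generation 0 (given above): 17 live cells
Generation 1: 13 live cells
.....
OO...
..O..
OO.O.
OOO..
O.OO.
O....
Generation 2: 13 live cells
OO...
.O...
..O.O
O..OO
.....
O.OO.
.O..O
Generation 3: 20 live cells
.OO..
.OO..
.OO.O
O..OO
OOO..
OOOOO
...OO
Generation 4: 3 live cells
OO...
.....
....O
.....
.....
.....
.....

Cell (6,0) at generation 4: 0 -> dead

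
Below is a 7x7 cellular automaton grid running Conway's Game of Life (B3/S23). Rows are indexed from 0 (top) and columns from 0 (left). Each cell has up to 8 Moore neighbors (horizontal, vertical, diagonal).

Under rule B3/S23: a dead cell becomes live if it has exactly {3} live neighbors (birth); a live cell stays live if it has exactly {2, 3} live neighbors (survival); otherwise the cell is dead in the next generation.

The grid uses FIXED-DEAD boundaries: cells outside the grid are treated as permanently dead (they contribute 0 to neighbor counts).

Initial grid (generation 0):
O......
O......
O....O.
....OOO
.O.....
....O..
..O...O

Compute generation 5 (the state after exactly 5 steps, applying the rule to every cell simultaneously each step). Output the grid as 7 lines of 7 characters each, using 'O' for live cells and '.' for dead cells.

Simulating step by step:
Generation 0 (given above): 11 live cells
Generation 1: 9 live cells
.......
OO.....
....OOO
....OOO
....O..
.......
.......
Generation 2: 6 live cells
.......
.....O.
....O.O
...O..O
....O..
.......
.......
Generation 3: 5 live cells
.......
.....O.
....O.O
...OO..
.......
.......
.......
Generation 4: 6 live cells
.......
.....O.
...OO..
...OOO.
.......
.......
.......
Generation 5: 5 live cells
(generation 5 grid is the final answer)

Answer: .......
....O..
...O...
...O.O.
....O..
.......
.......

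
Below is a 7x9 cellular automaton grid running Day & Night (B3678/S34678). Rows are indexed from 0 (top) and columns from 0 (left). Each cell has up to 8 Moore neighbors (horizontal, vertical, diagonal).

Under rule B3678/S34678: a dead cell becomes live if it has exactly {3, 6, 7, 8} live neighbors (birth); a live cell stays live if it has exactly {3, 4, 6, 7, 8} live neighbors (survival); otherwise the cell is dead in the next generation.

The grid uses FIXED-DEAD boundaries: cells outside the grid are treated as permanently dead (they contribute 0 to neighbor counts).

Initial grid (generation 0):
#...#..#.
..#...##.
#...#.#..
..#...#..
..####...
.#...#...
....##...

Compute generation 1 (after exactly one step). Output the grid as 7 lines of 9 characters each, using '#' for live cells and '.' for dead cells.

Simulating step by step:
Generation 0 (given above): 19 live cells
Generation 1: 19 live cells
(generation 1 grid is the final answer)

Answer: ......#..
.#.#..##.
.#.#..#..
.#.......
.######..
..#.###..
.........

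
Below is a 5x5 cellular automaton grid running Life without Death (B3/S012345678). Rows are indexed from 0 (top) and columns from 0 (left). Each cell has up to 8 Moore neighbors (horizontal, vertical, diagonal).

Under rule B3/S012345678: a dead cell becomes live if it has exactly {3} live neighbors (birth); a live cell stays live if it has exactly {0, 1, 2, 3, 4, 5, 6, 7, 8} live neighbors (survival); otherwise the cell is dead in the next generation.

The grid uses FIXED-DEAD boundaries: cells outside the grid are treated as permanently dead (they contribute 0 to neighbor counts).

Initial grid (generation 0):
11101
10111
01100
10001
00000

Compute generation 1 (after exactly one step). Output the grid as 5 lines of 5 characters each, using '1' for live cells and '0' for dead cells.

Simulating step by step:
Generation 0 (given above): 12 live cells
Generation 1: 15 live cells
(generation 1 grid is the final answer)

Answer: 11101
10111
11101
11001
00000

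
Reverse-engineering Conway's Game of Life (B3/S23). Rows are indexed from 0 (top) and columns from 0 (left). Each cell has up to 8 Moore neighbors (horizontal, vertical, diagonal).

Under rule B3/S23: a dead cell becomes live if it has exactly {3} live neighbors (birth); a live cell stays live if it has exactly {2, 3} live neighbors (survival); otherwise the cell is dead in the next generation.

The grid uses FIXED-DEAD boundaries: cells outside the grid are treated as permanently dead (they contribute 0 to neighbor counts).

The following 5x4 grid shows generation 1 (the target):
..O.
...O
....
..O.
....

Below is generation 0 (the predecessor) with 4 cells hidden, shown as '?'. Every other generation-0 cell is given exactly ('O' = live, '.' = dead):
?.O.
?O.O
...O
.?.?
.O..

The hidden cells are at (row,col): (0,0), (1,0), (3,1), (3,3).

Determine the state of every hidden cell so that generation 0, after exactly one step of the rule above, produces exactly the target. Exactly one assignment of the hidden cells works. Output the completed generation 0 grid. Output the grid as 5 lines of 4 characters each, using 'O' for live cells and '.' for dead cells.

Hidden generation-0 cells (in order): (0,0), (1,0), (3,1), (3,3).
A hidden cell only influences target cells in its own 3x3 neighborhood. Try each of the 2^4 = 16 assignments, step the completed generation 0 forward once under B3/S23, and compare with the target:
  (0,0)=. (1,0)=. (3,1)=. (3,3)=. -> step gives (2,2)='O' but target has '.' -> reject
  (0,0)=. (1,0)=. (3,1)=. (3,3)=O -> step gives (2,3)='O' but target has '.' -> reject
  (0,0)=. (1,0)=. (3,1)=O (3,3)=. -> step reproduces the target at every cell -> ACCEPT
  (0,0)=. (1,0)=. (3,1)=O (3,3)=O -> step gives (2,3)='O' but target has '.' -> reject
  (0,0)=. (1,0)=O (3,1)=. (3,3)=. -> step gives (0,1)='O' but target has '.' -> reject
  (0,0)=. (1,0)=O (3,1)=. (3,3)=O -> step gives (0,1)='O' but target has '.' -> reject
  (0,0)=. (1,0)=O (3,1)=O (3,3)=. -> step gives (0,1)='O' but target has '.' -> reject
  (0,0)=. (1,0)=O (3,1)=O (3,3)=O -> step gives (0,1)='O' but target has '.' -> reject
  (0,0)=O (1,0)=. (3,1)=. (3,3)=. -> step gives (0,1)='O' but target has '.' -> reject
  (0,0)=O (1,0)=. (3,1)=. (3,3)=O -> step gives (0,1)='O' but target has '.' -> reject
  (0,0)=O (1,0)=. (3,1)=O (3,3)=. -> step gives (0,1)='O' but target has '.' -> reject
  (0,0)=O (1,0)=. (3,1)=O (3,3)=O -> step gives (0,1)='O' but target has '.' -> reject
  (0,0)=O (1,0)=O (3,1)=. (3,3)=. -> step gives (0,0)='O' but target has '.' -> reject
  (0,0)=O (1,0)=O (3,1)=. (3,3)=O -> step gives (0,0)='O' but target has '.' -> reject
  (0,0)=O (1,0)=O (3,1)=O (3,3)=. -> step gives (0,0)='O' but target has '.' -> reject
  (0,0)=O (1,0)=O (3,1)=O (3,3)=O -> step gives (0,0)='O' but target has '.' -> reject
Unique solution: (0,0)=dead, (1,0)=dead, (3,1)=live, (3,3)=dead.
Check: live-neighbor counts of every cell in the completed generation 0:
1222
1142
2241
2131
2120
Applying B3/S23 to generation 0 with these counts gives:
..O.
...O
....
..O.
....
which matches the target exactly.

Answer: ..O.
.O.O
...O
.O..
.O..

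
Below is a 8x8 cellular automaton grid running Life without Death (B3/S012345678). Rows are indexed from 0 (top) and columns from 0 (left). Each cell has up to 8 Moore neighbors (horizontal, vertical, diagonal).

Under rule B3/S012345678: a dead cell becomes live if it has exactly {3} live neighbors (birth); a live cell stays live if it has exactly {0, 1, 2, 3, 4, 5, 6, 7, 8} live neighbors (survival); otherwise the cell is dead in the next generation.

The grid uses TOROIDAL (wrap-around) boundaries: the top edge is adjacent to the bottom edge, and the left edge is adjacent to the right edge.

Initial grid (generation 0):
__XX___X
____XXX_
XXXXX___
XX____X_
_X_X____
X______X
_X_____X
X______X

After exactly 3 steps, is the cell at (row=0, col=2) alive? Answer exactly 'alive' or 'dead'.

Answer: alive

Derivation:
Simulating step by step:
Generation 0 (given above): 22 live cells
Generation 1: 37 live cells
X_XXXX_X
X___XXXX
XXXXX_X_
XX__X_XX
_XXX____
XXX____X
_X____XX
XXX___XX
Generation 2: 41 live cells
X_XXXX_X
X___XXXX
XXXXX_X_
XX__X_XX
_XXX__X_
XXXX__XX
_X____XX
XXX_X_XX
Generation 3: 43 live cells
X_XXXX_X
X___XXXX
XXXXX_X_
XX__X_XX
_XXXX_X_
XXXX_XXX
_X____XX
XXX_X_XX

Cell (0,2) at generation 3: 1 -> alive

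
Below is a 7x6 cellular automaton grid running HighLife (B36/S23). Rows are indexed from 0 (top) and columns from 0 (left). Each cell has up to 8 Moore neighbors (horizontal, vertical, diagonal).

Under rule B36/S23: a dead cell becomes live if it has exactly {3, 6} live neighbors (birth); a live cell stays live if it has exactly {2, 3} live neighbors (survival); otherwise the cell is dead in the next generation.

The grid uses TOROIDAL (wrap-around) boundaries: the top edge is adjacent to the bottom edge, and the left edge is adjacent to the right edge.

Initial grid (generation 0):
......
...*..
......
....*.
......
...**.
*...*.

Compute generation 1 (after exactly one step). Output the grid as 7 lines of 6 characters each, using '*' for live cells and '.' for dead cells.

Simulating step by step:
Generation 0 (given above): 6 live cells
Generation 1: 8 live cells
(generation 1 grid is the final answer)

Answer: ......
......
......
......
...**.
...***
...***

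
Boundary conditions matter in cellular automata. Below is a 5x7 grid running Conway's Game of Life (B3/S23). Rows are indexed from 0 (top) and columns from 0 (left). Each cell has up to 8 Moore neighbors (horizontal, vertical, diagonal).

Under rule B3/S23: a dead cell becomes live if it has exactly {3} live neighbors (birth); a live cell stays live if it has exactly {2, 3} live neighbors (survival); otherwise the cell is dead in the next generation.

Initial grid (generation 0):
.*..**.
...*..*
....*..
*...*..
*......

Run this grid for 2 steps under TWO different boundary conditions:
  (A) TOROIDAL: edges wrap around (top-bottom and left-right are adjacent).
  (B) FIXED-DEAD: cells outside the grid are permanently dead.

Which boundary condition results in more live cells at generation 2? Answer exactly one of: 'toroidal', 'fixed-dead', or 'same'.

Answer: toroidal

Derivation:
Under TOROIDAL boundary, generation 2:
.*.*...
...*...
...**..
*..*...
.*..*..
Population = 9

Under FIXED-DEAD boundary, generation 2:
....*..
...*...
...**..
....*..
.......
Population = 5

Comparison: toroidal=9, fixed-dead=5 -> toroidal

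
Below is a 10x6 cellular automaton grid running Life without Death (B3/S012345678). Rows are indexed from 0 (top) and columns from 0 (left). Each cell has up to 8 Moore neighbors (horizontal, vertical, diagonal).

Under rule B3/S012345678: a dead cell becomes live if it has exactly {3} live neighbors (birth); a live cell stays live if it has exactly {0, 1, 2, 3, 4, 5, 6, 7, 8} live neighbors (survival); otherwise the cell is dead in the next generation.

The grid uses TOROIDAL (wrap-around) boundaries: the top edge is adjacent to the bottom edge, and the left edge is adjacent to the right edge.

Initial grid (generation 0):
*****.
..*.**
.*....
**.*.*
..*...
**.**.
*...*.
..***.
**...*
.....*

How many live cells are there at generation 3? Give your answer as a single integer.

Simulating step by step:
Generation 0 (given above): 27 live cells
Generation 1: 32 live cells
*****.
..*.**
.*.*..
**.*.*
..*...
*****.
*...*.
..***.
****.*
...*.*
Generation 2: 33 live cells
*****.
..*.**
.*.*..
**.***
..*...
*****.
*...*.
..***.
****.*
...*.*
Generation 3: 33 live cells
*****.
..*.**
.*.*..
**.***
..*...
*****.
*...*.
..***.
****.*
...*.*
Population at generation 3: 33

Answer: 33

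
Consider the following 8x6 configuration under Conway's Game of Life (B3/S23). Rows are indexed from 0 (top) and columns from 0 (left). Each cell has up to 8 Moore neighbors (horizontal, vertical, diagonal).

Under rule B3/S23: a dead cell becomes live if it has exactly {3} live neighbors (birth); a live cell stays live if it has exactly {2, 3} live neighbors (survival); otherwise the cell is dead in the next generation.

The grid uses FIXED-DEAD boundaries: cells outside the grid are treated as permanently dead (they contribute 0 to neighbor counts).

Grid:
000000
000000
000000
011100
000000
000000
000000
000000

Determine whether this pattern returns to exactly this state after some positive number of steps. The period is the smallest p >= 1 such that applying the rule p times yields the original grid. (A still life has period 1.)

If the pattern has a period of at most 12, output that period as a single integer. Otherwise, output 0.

Simulating and comparing each generation to the original:
Gen 0 (original, given above): 3 live cells
Gen 1: 3 live cells, differs from original
Gen 2: 3 live cells, MATCHES original -> period = 2

Answer: 2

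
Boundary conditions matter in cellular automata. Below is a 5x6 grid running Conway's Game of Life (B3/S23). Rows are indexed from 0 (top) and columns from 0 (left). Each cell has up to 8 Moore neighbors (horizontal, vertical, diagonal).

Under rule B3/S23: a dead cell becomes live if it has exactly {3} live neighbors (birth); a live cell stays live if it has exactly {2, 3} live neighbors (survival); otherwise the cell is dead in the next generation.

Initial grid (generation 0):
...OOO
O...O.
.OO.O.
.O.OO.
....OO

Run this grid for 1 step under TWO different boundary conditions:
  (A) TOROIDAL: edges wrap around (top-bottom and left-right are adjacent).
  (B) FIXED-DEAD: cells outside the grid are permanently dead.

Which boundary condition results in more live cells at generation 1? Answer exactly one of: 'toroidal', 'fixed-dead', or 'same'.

Under TOROIDAL boundary, generation 1:
O..O..
OOO...
OOO.O.
OO....
O.O...
Population = 13

Under FIXED-DEAD boundary, generation 1:
...OOO
.OO...
OOO.OO
.O....
...OOO
Population = 14

Comparison: toroidal=13, fixed-dead=14 -> fixed-dead

Answer: fixed-dead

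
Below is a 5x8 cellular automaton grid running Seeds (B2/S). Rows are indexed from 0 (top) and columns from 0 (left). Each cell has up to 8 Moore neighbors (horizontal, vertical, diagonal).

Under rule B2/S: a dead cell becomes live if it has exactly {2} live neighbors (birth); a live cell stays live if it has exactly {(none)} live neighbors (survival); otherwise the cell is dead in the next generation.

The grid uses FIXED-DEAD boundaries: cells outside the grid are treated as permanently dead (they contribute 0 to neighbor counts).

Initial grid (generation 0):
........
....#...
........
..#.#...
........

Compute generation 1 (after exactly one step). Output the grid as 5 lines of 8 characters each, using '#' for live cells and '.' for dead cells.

Simulating step by step:
Generation 0 (given above): 3 live cells
Generation 1: 4 live cells
(generation 1 grid is the final answer)

Answer: ........
........
....##..
...#....
...#....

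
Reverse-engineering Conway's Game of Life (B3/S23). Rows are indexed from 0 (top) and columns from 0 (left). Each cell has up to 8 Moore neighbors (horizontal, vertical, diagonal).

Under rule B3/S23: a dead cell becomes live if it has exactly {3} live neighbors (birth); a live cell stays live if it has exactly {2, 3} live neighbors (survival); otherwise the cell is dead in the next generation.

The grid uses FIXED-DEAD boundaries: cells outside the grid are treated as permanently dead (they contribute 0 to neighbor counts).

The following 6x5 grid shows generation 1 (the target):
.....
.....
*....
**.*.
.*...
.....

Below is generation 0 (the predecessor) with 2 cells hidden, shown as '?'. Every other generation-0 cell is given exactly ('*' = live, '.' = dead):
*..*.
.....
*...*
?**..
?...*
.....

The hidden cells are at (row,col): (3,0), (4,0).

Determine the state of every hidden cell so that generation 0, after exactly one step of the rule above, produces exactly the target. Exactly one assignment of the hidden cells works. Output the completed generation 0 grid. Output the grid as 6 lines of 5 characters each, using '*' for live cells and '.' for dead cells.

Answer: *..*.
.....
*...*
***..
....*
.....

Derivation:
Hidden generation-0 cells (in order): (3,0), (4,0).
A hidden cell only influences target cells in its own 3x3 neighborhood. Try each of the 2^2 = 4 assignments, step the completed generation 0 forward once under B3/S23, and compare with the target:
  (3,0)=. (4,0)=. -> step gives (2,0)='.' but target has '*' -> reject
  (3,0)=. (4,0)=* -> step gives (2,0)='.' but target has '*' -> reject
  (3,0)=* (4,0)=. -> step reproduces the target at every cell -> ACCEPT
  (3,0)=* (4,0)=* -> step gives (3,1)='.' but target has '*' -> reject
Unique solution: (3,0)=live, (4,0)=dead.
Check: live-neighbor counts of every cell in the completed generation 0:
01101
22122
24220
23132
23220
00011
Applying B3/S23 to generation 0 with these counts gives:
.....
.....
*....
**.*.
.*...
.....
which matches the target exactly.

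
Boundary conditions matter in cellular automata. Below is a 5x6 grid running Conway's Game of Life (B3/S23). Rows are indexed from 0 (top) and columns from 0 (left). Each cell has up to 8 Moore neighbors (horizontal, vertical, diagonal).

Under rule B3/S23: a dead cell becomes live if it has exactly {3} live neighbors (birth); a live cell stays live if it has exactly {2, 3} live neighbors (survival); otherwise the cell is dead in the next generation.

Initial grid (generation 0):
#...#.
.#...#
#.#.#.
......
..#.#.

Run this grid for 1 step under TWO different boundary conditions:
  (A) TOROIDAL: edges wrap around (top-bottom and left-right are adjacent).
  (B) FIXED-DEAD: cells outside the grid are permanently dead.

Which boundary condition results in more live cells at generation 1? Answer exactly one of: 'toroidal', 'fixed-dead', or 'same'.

Answer: toroidal

Derivation:
Under TOROIDAL boundary, generation 1:
##.##.
.#.##.
##...#
.#...#
...#.#
Population = 14

Under FIXED-DEAD boundary, generation 1:
......
##.###
.#....
.#....
......
Population = 7

Comparison: toroidal=14, fixed-dead=7 -> toroidal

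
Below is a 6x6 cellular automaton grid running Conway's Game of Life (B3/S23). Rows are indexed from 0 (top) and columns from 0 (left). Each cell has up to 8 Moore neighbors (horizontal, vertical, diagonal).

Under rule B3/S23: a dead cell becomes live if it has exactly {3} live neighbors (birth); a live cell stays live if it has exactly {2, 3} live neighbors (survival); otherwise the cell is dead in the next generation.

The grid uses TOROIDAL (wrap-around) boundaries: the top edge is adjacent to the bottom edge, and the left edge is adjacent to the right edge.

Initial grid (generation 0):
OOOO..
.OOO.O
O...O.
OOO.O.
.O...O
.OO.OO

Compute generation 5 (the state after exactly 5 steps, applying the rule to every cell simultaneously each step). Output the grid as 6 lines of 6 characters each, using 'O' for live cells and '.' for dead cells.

Simulating step by step:
Generation 0 (given above): 20 live cells
Generation 1: 7 live cells
......
.....O
....O.
..OOO.
......
....OO
Generation 2: 7 live cells
....OO
......
....OO
...OO.
.....O
......
Generation 3: 7 live cells
......
......
...OOO
...O..
....O.
....OO
Generation 4: 10 live cells
......
....O.
...OO.
...O.O
...OOO
....OO
Generation 5: 12 live cells
(generation 5 grid is the final answer)

Answer: ....OO
...OO.
...O.O
..O..O
O..O..
...O.O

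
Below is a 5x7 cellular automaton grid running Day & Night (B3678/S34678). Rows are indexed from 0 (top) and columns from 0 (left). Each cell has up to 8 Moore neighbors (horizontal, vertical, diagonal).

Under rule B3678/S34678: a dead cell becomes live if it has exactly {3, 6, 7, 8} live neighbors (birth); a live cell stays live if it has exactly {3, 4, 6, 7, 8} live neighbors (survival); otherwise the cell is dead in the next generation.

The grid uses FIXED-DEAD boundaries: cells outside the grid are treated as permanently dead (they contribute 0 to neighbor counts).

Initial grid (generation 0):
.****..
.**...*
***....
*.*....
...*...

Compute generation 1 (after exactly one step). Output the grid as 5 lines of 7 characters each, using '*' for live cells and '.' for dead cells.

Answer: .***...
.**....
****...
..**...
.......

Derivation:
Simulating step by step:
Generation 0 (given above): 13 live cells
Generation 1: 11 live cells
(generation 1 grid is the final answer)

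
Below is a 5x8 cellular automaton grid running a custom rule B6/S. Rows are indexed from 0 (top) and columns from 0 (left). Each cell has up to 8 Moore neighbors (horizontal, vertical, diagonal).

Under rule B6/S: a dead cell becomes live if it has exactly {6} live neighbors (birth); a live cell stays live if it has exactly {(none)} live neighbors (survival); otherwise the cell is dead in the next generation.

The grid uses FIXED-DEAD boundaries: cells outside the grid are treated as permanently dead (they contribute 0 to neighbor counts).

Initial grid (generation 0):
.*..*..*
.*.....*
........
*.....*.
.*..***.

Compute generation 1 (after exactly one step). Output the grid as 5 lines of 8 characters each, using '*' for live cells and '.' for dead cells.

Answer: ........
........
........
........
........

Derivation:
Simulating step by step:
Generation 0 (given above): 11 live cells
Generation 1: 0 live cells
(generation 1 grid is the final answer)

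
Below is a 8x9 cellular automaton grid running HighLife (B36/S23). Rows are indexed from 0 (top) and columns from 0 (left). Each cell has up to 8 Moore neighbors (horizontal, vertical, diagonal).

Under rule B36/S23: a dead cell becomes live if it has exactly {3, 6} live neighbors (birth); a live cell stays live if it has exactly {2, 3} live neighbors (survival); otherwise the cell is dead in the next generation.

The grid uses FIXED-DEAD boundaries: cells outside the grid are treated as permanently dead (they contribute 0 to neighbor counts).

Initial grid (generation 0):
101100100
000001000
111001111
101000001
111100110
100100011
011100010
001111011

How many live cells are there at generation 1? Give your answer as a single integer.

Simulating step by step:
Generation 0 (given above): 35 live cells
Generation 1: 26 live cells
000000000
100111000
101001111
000001011
100100100
110010001
010000000
010010111
Population at generation 1: 26

Answer: 26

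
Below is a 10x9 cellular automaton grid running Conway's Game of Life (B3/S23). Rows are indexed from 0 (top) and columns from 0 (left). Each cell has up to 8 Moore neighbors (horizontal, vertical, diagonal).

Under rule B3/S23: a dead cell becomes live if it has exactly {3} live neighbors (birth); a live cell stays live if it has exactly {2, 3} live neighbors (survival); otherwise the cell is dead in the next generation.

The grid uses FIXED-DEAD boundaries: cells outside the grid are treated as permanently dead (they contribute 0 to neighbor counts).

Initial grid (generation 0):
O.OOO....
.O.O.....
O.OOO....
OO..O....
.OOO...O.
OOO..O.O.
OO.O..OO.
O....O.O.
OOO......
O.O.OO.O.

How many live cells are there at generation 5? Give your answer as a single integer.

Simulating step by step:
Generation 0 (given above): 38 live cells
Generation 1: 28 live cells
.OOOO....
O........
O...O....
O...O....
...OO.O..
....O..OO
....OO.OO
.......O.
O.OOOO...
O.OO.....
Generation 2: 20 live cells
.OOO.....
O.O.O....
OO.......
....O....
...OO..O.
........O
....OO...
.......OO
..O.O....
..O......
Generation 3: 20 live cells
.OOO.....
O........
OO.O.....
...OO....
...OO....
...O.O...
.......OO
...OOO...
...O.....
...O.....
Generation 4: 19 live cells
.OO......
O..O.....
OOOOO....
.........
..O..O...
...O.....
...O.OO..
...OO....
..OO.....
.........
Generation 5: 21 live cells
.OO......
O...O....
OOOOO....
....O....
.........
..OO.OO..
..OO.O...
.....O...
..OOO....
.........
Population at generation 5: 21

Answer: 21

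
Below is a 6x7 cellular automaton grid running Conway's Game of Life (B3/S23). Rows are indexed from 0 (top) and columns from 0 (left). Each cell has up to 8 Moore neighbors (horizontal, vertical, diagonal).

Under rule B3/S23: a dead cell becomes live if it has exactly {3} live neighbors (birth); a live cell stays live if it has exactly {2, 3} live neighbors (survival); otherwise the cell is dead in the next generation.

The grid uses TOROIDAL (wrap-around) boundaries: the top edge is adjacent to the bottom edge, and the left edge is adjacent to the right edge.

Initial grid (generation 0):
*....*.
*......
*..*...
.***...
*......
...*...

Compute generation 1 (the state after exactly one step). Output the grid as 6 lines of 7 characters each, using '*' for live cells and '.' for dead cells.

Simulating step by step:
Generation 0 (given above): 10 live cells
Generation 1: 12 live cells
(generation 1 grid is the final answer)

Answer: ......*
**.....
*..*...
****...
.*.*...
......*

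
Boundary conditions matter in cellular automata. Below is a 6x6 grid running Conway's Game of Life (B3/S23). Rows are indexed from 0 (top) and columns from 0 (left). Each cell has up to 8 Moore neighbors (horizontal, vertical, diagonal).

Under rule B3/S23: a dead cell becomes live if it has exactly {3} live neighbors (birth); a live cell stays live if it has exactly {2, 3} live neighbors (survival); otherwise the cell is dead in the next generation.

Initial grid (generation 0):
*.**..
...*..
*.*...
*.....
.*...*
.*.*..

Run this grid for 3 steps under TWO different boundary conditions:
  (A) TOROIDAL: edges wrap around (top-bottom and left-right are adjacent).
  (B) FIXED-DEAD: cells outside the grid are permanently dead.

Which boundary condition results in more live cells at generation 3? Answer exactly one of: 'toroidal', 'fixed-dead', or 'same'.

Answer: toroidal

Derivation:
Under TOROIDAL boundary, generation 3:
...***
......
.*.*.*
*.*.*.
....*.
**..*.
Population = 13

Under FIXED-DEAD boundary, generation 3:
..**..
..**..
......
......
..**..
.*....
Population = 7

Comparison: toroidal=13, fixed-dead=7 -> toroidal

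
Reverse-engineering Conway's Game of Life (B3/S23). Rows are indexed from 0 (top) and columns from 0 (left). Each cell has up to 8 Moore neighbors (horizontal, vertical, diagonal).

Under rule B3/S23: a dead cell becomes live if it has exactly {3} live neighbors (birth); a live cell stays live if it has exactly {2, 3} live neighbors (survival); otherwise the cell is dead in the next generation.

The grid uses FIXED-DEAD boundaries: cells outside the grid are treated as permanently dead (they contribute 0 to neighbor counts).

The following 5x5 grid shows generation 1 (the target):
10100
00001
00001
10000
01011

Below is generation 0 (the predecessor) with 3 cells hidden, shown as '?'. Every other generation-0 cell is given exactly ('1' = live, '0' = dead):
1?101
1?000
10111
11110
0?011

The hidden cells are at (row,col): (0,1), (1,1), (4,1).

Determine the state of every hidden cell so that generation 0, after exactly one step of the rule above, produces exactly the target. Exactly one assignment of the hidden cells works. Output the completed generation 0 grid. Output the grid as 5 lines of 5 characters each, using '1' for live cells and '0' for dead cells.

Hidden generation-0 cells (in order): (0,1), (1,1), (4,1).
A hidden cell only influences target cells in its own 3x3 neighborhood. Try each of the 2^3 = 8 assignments, step the completed generation 0 forward once under B3/S23, and compare with the target:
  (0,1)=0 (1,1)=0 (4,1)=0 -> step gives (0,0)='0' but target has '1' -> reject
  (0,1)=0 (1,1)=0 (4,1)=1 -> step gives (0,0)='0' but target has '1' -> reject
  (0,1)=0 (1,1)=1 (4,1)=0 -> step gives (0,2)='0' but target has '1' -> reject
  (0,1)=0 (1,1)=1 (4,1)=1 -> step gives (0,2)='0' but target has '1' -> reject
  (0,1)=1 (1,1)=0 (4,1)=0 -> step gives (0,1)='1' but target has '0' -> reject
  (0,1)=1 (1,1)=0 (4,1)=1 -> step gives (0,1)='1' but target has '0' -> reject
  (0,1)=1 (1,1)=1 (4,1)=0 -> step reproduces the target at every cell -> ACCEPT
  (0,1)=1 (1,1)=1 (4,1)=1 -> step gives (4,0)='1' but target has '0' -> reject
Unique solution: (0,1)=live, (1,1)=live, (4,1)=dead.
Check: live-neighbor counts of every cell in the completed generation 0:
34220
46553
47542
24565
23432
Applying B3/S23 to generation 0 with these counts gives:
10100
00001
00001
10000
01011
which matches the target exactly.

Answer: 11101
11000
10111
11110
00011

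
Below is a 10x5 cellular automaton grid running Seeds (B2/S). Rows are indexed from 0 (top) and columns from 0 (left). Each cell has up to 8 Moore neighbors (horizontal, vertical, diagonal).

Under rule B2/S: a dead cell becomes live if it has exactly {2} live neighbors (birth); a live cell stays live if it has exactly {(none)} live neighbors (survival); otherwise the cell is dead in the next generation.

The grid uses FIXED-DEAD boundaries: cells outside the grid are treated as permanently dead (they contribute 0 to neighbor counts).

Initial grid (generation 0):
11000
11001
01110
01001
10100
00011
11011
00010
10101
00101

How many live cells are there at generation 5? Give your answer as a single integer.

Answer: 0

Derivation:
Simulating step by step:
Generation 0 (given above): 24 live cells
Generation 1: 1 live cells
00100
00000
00000
00000
00000
00000
00000
00000
00000
00000
Generation 2: 0 live cells
00000
00000
00000
00000
00000
00000
00000
00000
00000
00000
Generation 3: 0 live cells
00000
00000
00000
00000
00000
00000
00000
00000
00000
00000
Generation 4: 0 live cells
00000
00000
00000
00000
00000
00000
00000
00000
00000
00000
Generation 5: 0 live cells
00000
00000
00000
00000
00000
00000
00000
00000
00000
00000
Population at generation 5: 0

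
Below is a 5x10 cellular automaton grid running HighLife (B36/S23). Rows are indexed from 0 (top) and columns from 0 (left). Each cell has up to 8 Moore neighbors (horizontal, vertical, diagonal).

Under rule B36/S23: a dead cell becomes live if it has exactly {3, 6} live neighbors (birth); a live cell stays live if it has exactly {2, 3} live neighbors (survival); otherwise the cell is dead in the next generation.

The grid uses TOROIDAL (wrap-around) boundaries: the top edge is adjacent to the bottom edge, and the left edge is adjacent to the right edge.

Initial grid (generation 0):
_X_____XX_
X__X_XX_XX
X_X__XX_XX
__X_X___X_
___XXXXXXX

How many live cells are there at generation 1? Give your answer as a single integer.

Simulating step by step:
Generation 0 (given above): 25 live cells
Generation 1: 23 live cells
__XX__X__X
__X_XX_X__
X_X___X___
XXX__X_X_X
__XXXXX__X
Population at generation 1: 23

Answer: 23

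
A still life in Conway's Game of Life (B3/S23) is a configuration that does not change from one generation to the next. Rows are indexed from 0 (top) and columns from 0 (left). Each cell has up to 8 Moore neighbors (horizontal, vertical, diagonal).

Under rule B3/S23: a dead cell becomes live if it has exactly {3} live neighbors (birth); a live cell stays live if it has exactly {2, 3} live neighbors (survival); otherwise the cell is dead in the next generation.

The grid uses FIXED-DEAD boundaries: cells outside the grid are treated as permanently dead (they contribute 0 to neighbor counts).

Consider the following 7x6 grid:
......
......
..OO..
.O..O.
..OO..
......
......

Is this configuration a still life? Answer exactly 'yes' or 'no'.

Answer: yes

Derivation:
Compute generation 1 and compare to generation 0 (given above):
Generation 1:
......
......
..OO..
.O..O.
..OO..
......
......
The grids are IDENTICAL -> still life.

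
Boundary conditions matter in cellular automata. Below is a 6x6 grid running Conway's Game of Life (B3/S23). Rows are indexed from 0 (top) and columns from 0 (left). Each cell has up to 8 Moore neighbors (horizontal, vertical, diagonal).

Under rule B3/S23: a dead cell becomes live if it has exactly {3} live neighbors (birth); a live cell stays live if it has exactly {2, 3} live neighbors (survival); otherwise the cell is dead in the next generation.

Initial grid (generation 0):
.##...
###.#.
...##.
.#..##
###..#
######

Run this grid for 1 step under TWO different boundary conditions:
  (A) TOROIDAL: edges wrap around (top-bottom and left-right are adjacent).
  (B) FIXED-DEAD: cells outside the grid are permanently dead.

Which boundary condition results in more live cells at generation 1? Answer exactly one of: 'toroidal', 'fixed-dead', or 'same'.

Under TOROIDAL boundary, generation 1:
......
#...##
......
.#....
......
....#.
Population = 5

Under FIXED-DEAD boundary, generation 1:
#.##..
#...#.
#.....
##...#
......
#..###
Population = 13

Comparison: toroidal=5, fixed-dead=13 -> fixed-dead

Answer: fixed-dead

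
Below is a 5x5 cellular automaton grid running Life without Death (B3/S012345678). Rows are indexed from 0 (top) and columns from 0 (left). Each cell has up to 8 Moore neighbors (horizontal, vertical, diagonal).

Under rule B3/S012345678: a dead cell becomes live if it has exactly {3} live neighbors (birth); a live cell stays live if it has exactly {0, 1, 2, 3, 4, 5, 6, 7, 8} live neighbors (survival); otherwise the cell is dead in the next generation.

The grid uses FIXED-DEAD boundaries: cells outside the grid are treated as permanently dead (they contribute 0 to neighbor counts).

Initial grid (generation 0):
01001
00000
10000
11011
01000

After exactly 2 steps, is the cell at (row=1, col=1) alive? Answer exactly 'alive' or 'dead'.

Answer: alive

Derivation:
Simulating step by step:
Generation 0 (given above): 8 live cells
Generation 1: 12 live cells
01001
00000
11000
11111
11100
Generation 2: 15 live cells
01001
11000
11010
11111
11100

Cell (1,1) at generation 2: 1 -> alive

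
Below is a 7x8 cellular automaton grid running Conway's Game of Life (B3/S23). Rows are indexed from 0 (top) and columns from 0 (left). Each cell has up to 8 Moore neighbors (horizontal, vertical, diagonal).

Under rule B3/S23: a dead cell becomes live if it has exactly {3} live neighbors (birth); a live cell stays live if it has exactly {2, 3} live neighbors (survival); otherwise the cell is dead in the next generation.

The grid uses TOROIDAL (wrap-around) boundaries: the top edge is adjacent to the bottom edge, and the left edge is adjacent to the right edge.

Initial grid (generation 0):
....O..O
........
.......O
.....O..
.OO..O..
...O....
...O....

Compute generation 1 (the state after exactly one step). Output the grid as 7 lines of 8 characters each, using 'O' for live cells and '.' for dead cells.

Simulating step by step:
Generation 0 (given above): 9 live cells
Generation 1: 7 live cells
(generation 1 grid is the final answer)

Answer: ........
........
........
......O.
..O.O...
...OO...
...OO...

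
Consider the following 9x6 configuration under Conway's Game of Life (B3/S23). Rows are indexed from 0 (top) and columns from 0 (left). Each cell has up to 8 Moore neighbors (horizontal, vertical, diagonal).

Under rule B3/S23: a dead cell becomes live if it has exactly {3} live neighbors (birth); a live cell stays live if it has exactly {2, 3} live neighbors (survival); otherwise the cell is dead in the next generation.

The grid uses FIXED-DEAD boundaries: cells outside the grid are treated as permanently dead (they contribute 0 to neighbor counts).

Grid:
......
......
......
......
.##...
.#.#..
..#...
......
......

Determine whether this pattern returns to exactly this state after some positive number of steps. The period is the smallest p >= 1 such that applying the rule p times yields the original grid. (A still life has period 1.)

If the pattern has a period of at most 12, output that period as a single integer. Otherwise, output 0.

Answer: 1

Derivation:
Simulating and comparing each generation to the original:
Gen 0 (original, given above): 5 live cells
Gen 1: 5 live cells, MATCHES original -> period = 1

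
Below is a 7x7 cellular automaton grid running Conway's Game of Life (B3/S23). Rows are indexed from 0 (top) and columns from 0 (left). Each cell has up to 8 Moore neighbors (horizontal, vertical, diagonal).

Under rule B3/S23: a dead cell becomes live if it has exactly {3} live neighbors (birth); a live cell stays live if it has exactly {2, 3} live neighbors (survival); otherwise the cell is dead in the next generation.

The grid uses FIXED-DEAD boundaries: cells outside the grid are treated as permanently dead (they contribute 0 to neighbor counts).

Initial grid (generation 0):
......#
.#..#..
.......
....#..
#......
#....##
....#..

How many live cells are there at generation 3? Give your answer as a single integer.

Answer: 3

Derivation:
Simulating step by step:
Generation 0 (given above): 9 live cells
Generation 1: 3 live cells
.......
.......
.......
.......
.....#.
.....#.
.....#.
Generation 2: 3 live cells
.......
.......
.......
.......
.......
....###
.......
Generation 3: 3 live cells
.......
.......
.......
.......
.....#.
.....#.
.....#.
Population at generation 3: 3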